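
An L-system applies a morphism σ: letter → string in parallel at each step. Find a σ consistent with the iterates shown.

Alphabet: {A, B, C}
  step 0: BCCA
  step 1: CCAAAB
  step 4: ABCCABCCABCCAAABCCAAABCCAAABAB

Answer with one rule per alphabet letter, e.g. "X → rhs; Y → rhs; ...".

A->AB, B->CC, C->A

  step 0 ⇒ step 1: BCCA ⇒ CC·A·A·AB
    A ↦ AB
    B ↦ CC
    C ↦ A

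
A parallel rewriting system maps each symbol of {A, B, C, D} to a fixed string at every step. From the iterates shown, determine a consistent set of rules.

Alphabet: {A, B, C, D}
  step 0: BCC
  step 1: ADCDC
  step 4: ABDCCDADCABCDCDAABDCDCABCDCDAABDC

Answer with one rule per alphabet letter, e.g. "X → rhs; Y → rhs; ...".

  step 0 ⇒ step 1: BCC ⇒ A·DC·DC
    B ↦ A
    C ↦ DC
    A ↦ CD  (constrained at step 1)
    D ↦ AB  (constrained at step 1)

A->CD, B->A, C->DC, D->AB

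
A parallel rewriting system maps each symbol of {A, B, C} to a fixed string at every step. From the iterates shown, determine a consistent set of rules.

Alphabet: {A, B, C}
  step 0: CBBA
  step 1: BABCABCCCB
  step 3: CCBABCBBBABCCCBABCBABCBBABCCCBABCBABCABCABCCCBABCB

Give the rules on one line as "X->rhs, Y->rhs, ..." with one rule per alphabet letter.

A->CCB, B->ABC, C->B

  step 0 ⇒ step 1: CBBA ⇒ B·ABC·ABC·CCB
    A ↦ CCB
    B ↦ ABC
    C ↦ B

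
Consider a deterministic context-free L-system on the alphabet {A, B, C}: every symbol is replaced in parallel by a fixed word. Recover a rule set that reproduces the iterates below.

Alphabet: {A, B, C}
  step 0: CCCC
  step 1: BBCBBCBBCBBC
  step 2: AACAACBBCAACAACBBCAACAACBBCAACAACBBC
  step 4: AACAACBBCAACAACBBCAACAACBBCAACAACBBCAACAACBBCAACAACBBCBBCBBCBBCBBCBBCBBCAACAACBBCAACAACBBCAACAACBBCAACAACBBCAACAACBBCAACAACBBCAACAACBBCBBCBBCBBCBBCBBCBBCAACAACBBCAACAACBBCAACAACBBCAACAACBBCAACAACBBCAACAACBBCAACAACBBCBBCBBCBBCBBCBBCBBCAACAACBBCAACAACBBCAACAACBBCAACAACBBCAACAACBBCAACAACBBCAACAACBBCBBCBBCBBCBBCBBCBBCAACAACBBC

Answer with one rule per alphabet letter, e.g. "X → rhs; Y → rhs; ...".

A->BBC, B->AAC, C->BBC

  step 1 ⇒ step 2: BBCBBCBBCBBC ⇒ AAC·AAC·BBC·AAC·AAC·BBC·AAC·AAC·BBC·AAC·AAC·BBC
    B ↦ AAC
    C ↦ BBC
    A ↦ BBC  (constrained at step 2)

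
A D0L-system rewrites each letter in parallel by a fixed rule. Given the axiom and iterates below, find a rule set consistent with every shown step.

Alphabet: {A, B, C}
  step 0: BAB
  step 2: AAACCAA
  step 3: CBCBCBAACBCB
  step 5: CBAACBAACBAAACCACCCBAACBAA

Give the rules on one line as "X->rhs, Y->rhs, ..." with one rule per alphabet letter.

  step 2 ⇒ step 3: AAACCAA ⇒ CB·CB·CB·A·A·CB·CB
    A ↦ CB
    C ↦ A
    B ↦ CC  (constrained at step 0)

A->CB, B->CC, C->A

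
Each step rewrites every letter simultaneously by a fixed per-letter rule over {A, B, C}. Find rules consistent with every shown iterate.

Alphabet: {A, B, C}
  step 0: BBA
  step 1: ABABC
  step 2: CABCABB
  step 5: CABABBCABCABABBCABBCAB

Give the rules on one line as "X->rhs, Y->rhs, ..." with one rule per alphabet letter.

A->C, B->AB, C->B

  step 1 ⇒ step 2: ABABC ⇒ C·AB·C·AB·B
    A ↦ C
    B ↦ AB
    C ↦ B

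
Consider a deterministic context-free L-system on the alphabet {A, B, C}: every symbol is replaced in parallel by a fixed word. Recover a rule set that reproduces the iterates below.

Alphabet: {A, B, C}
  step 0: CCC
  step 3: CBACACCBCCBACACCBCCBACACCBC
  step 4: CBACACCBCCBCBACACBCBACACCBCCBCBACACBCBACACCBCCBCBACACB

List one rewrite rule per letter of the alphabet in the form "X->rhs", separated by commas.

  step 3 ⇒ step 4: CBACACCBCCBACACCBCCBACACCBC ⇒ CB·ACA·C·CB·C·CB·CB·ACA·CB·CB·ACA·C·CB·C·CB·CB·ACA·CB·CB·ACA·C·CB·C·CB·CB·ACA·CB
    A ↦ C
    B ↦ ACA
    C ↦ CB

A->C, B->ACA, C->CB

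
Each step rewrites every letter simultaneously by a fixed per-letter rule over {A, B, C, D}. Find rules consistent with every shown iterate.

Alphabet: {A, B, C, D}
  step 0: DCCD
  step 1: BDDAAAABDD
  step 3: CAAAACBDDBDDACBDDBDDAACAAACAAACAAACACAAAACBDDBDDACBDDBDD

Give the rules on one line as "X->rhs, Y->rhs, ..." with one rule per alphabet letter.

A->CA, B->AC, C->AA, D->BDD

  step 0 ⇒ step 1: DCCD ⇒ BDD·AA·AA·BDD
    C ↦ AA
    D ↦ BDD
    A ↦ CA  (constrained at step 1)
    B ↦ AC  (constrained at step 1)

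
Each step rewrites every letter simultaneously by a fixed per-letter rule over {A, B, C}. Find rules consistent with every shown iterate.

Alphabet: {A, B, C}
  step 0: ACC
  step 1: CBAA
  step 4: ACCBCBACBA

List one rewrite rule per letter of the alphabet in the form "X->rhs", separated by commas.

  step 0 ⇒ step 1: ACC ⇒ CB·A·A
    A ↦ CB
    C ↦ A
    B ↦ C  (constrained at step 1)

A->CB, B->C, C->A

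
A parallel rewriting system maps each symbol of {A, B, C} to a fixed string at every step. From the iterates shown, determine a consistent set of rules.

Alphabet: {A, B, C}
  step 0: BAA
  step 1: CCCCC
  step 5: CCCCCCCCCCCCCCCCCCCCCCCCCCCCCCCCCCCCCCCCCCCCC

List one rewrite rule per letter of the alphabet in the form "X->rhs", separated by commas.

  step 0 ⇒ step 1: BAA ⇒ C·CC·CC
    A ↦ CC
    B ↦ C
    C ↦ AB  (constrained at step 1)

A->CC, B->C, C->AB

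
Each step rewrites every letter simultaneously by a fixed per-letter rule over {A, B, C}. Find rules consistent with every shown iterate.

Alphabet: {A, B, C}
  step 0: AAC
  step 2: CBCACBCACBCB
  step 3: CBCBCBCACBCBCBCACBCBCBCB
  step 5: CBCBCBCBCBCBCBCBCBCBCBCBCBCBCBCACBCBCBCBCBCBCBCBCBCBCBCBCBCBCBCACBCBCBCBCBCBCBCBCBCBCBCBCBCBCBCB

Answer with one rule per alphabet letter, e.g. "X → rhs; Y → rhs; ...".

A->CA, B->CB, C->CB

  step 2 ⇒ step 3: CBCACBCACBCB ⇒ CB·CB·CB·CA·CB·CB·CB·CA·CB·CB·CB·CB
    A ↦ CA
    B ↦ CB
    C ↦ CB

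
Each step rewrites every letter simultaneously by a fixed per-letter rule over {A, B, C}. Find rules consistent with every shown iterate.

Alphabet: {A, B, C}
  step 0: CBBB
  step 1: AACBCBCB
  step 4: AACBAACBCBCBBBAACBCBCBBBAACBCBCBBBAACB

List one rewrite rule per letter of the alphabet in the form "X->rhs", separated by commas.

A->B, B->CB, C->AA

  step 0 ⇒ step 1: CBBB ⇒ AA·CB·CB·CB
    B ↦ CB
    C ↦ AA
    A ↦ B  (constrained at step 1)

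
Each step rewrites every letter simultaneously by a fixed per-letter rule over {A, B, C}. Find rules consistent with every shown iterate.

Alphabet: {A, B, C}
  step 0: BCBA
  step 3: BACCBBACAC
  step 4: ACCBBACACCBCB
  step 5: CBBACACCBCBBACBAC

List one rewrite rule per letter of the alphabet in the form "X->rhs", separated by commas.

A->C, B->AC, C->B

  step 4 ⇒ step 5: ACCBBACACCBCB ⇒ C·B·B·AC·AC·C·B·C·B·B·AC·B·AC
    A ↦ C
    B ↦ AC
    C ↦ B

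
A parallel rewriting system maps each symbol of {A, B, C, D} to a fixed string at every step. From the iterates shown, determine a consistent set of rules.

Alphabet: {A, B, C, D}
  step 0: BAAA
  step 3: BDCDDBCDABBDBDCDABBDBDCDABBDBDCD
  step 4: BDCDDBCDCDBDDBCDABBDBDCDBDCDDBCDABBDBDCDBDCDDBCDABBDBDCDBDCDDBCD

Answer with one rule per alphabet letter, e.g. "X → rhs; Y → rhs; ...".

  step 3 ⇒ step 4: BDCDDBCDABBDBDCDABBDBDCDABBDBDCD ⇒ BD·CD·DB·CD·CD·BD·DB·CD·AB·BD·BD·CD·BD·CD·DB·CD·AB·BD·BD·CD·BD·CD·DB·CD·AB·BD·BD·CD·BD·CD·DB·CD
    A ↦ AB
    B ↦ BD
    C ↦ DB
    D ↦ CD

A->AB, B->BD, C->DB, D->CD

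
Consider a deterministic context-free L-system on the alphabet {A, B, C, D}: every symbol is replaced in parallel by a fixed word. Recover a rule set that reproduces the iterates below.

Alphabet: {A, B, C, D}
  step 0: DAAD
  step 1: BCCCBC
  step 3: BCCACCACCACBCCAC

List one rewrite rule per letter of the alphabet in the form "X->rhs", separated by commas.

A->C, B->D, C->AC, D->BC

  step 0 ⇒ step 1: DAAD ⇒ BC·C·C·BC
    A ↦ C
    D ↦ BC
    B ↦ D  (constrained at step 1)
    C ↦ AC  (constrained at step 1)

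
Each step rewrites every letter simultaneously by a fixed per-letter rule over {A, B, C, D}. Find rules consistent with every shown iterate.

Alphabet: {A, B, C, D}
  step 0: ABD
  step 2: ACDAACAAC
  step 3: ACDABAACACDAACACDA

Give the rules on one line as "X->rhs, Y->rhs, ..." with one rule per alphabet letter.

  step 2 ⇒ step 3: ACDAACAAC ⇒ AC·DA·BA·AC·AC·DA·AC·AC·DA
    A ↦ AC
    C ↦ DA
    D ↦ BA
    B ↦ A  (constrained at step 0)

A->AC, B->A, C->DA, D->BA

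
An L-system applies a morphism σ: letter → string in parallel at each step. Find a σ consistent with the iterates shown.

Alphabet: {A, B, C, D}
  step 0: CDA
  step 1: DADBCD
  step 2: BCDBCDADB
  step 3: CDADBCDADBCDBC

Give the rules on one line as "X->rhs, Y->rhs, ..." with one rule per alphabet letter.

  step 2 ⇒ step 3: BCDBCDADB ⇒ C·DAD·B·C·DAD·B·CD·B·C
    A ↦ CD
    B ↦ C
    C ↦ DAD
    D ↦ B

A->CD, B->C, C->DAD, D->B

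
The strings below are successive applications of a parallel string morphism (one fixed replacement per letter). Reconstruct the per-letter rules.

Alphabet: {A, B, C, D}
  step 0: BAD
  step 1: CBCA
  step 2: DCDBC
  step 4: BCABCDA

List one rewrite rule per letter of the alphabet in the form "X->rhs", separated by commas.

  step 1 ⇒ step 2: CBCA ⇒ D·C·D·BC
    A ↦ BC
    B ↦ C
    C ↦ D
  step 0 ⇒ step 1: BAD ⇒ C·BC·A
    D ↦ A

A->BC, B->C, C->D, D->A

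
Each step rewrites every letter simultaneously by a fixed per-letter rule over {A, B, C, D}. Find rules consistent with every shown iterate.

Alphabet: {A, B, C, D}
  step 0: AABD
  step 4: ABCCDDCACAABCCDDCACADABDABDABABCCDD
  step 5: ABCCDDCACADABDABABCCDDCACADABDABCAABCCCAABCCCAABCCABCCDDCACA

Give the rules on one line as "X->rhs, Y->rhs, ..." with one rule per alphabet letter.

A->AB, B->CC, C->D, D->CA

  step 4 ⇒ step 5: ABCCDDCACAABCCDDCACADABDABDABABCCDD ⇒ AB·CC·D·D·CA·CA·D·AB·D·AB·AB·CC·D·D·CA·CA·D·AB·D·AB·CA·AB·CC·CA·AB·CC·CA·AB·CC·AB·CC·D·D·CA·CA
    A ↦ AB
    B ↦ CC
    C ↦ D
    D ↦ CA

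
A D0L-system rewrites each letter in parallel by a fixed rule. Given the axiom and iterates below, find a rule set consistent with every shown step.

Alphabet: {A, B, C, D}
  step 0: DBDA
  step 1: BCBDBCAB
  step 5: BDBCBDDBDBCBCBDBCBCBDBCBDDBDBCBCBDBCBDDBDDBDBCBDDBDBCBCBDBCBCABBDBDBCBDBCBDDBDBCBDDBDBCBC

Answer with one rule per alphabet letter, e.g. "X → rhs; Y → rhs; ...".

  step 0 ⇒ step 1: DBDA ⇒ BC·BD·BC·AB
    A ↦ AB
    B ↦ BD
    D ↦ BC
    C ↦ D  (constrained at step 1)

A->AB, B->BD, C->D, D->BC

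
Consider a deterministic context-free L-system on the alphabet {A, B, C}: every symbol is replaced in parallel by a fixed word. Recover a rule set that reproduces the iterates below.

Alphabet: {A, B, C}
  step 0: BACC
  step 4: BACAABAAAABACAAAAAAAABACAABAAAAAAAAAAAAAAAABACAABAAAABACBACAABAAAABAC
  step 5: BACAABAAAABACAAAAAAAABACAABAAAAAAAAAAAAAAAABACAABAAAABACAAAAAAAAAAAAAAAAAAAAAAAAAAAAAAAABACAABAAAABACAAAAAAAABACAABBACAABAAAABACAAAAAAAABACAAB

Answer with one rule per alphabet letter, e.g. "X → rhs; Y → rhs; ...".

A->AA, B->BAC, C->B

  step 4 ⇒ step 5: BACAABAAAABACAAAAAAAABACAABAAAAAAAAAAAAAAAABACAABAAAABACBACAABAAAABAC ⇒ BAC·AA·B·AA·AA·BAC·AA·AA·AA·AA·BAC·AA·B·AA·AA·AA·AA·AA·AA·AA·AA·BAC·AA·B·AA·AA·BAC·AA·AA·AA·AA·AA·AA·AA·AA·AA·AA·AA·AA·AA·AA·AA·AA·BAC·AA·B·AA·AA·BAC·AA·AA·AA·AA·BAC·AA·B·BAC·AA·B·AA·AA·BAC·AA·AA·AA·AA·BAC·AA·B
    A ↦ AA
    B ↦ BAC
    C ↦ B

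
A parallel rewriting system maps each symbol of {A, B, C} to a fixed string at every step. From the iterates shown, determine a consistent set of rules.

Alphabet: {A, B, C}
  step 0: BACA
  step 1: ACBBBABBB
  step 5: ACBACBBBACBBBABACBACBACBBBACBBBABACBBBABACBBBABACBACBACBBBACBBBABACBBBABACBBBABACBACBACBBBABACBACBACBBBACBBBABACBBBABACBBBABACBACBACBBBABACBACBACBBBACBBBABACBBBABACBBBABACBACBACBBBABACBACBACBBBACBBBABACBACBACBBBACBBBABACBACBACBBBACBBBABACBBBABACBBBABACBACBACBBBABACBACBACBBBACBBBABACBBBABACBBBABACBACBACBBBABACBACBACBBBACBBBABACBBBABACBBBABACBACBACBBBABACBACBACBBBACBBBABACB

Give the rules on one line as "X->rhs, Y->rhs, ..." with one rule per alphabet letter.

  step 0 ⇒ step 1: BACA ⇒ ACB·BB·AB·BB
    A ↦ BB
    B ↦ ACB
    C ↦ AB

A->BB, B->ACB, C->AB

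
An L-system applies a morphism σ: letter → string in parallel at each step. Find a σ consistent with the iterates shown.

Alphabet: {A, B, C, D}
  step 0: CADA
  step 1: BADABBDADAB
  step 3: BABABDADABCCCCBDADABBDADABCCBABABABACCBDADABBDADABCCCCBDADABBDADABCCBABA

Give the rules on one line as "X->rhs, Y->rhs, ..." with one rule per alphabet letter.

A->DAB, B->CC, C->BA, D->BDA

  step 0 ⇒ step 1: CADA ⇒ BA·DAB·BDA·DAB
    A ↦ DAB
    C ↦ BA
    D ↦ BDA
    B ↦ CC  (constrained at step 1)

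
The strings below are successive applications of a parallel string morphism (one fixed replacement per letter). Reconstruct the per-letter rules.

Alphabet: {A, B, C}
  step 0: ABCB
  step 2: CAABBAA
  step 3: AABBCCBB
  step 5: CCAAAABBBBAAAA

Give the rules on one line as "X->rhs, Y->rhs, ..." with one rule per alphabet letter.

A->B, B->C, C->AA

  step 2 ⇒ step 3: CAABBAA ⇒ AA·B·B·C·C·B·B
    A ↦ B
    B ↦ C
    C ↦ AA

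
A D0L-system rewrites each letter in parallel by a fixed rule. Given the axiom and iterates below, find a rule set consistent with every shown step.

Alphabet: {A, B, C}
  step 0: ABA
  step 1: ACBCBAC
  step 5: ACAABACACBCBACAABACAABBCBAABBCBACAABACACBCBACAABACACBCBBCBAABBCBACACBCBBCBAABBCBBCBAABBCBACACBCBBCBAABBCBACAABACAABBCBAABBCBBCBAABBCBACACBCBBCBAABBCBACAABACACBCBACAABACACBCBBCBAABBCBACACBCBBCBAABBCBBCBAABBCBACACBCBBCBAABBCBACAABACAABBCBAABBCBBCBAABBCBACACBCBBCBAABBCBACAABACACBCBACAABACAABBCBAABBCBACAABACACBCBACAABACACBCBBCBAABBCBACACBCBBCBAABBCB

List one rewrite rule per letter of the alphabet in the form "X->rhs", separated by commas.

A->AC, B->BCB, C->AAB

  step 0 ⇒ step 1: ABA ⇒ AC·BCB·AC
    A ↦ AC
    B ↦ BCB
    C ↦ AAB  (constrained at step 1)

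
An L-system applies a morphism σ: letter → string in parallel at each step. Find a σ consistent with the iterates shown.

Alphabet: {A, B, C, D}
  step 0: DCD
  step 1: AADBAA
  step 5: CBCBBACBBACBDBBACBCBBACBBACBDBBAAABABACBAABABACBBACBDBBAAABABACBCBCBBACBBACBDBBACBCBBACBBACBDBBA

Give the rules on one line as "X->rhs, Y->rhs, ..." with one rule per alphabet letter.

  step 0 ⇒ step 1: DCD ⇒ AA·DB·AA
    C ↦ DB
    D ↦ AA
    A ↦ CB  (constrained at step 1)
    B ↦ BA  (constrained at step 1)

A->CB, B->BA, C->DB, D->AA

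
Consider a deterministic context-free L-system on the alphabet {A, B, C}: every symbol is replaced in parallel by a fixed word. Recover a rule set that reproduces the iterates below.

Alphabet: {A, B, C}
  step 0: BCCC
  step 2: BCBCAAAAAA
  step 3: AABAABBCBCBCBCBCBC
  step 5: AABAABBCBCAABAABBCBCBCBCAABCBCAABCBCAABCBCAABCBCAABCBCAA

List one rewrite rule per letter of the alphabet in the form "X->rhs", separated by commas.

  step 2 ⇒ step 3: BCBCAAAAAA ⇒ AA·B·AA·B·BC·BC·BC·BC·BC·BC
    A ↦ BC
    B ↦ AA
    C ↦ B

A->BC, B->AA, C->B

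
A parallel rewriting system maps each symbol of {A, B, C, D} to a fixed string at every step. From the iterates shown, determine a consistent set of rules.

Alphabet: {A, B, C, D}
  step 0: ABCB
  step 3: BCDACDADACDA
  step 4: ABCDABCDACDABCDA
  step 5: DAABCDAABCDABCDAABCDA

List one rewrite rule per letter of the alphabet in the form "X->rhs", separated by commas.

  step 4 ⇒ step 5: ABCDABCDACDABCDA ⇒ DA·A·B·C·DA·A·B·C·DA·B·C·DA·A·B·C·DA
    A ↦ DA
    B ↦ A
    C ↦ B
    D ↦ C

A->DA, B->A, C->B, D->C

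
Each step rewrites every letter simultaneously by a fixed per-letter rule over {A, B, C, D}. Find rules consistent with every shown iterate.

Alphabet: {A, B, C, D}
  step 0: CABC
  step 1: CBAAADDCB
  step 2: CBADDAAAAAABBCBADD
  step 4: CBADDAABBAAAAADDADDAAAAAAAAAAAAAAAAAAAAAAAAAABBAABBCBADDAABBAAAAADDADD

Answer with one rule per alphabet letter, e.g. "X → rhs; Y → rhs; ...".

  step 1 ⇒ step 2: CBAAADDCB ⇒ CB·ADD·AA·AA·AA·B·B·CB·ADD
    A ↦ AA
    B ↦ ADD
    C ↦ CB
    D ↦ B

A->AA, B->ADD, C->CB, D->B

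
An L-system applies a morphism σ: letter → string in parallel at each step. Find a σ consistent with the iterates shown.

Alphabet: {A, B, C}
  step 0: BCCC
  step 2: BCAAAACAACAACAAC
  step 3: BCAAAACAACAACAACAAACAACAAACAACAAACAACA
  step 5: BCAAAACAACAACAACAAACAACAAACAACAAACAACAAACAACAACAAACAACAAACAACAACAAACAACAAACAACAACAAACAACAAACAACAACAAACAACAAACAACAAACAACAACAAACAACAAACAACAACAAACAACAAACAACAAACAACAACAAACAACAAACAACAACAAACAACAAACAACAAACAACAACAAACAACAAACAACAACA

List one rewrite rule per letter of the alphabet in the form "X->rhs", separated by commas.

  step 2 ⇒ step 3: BCAAAACAACAACAAC ⇒ BCA·A·AAC·AAC·AAC·AAC·A·AAC·AAC·A·AAC·AAC·A·AAC·AAC·A
    A ↦ AAC
    B ↦ BCA
    C ↦ A

A->AAC, B->BCA, C->A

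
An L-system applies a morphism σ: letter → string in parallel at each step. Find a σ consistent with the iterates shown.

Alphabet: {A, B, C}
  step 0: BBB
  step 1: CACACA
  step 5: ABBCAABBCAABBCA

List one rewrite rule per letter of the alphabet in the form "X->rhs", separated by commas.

A->B, B->CA, C->A

  step 0 ⇒ step 1: BBB ⇒ CA·CA·CA
    B ↦ CA
    A ↦ B  (constrained at step 1)
    C ↦ A  (constrained at step 1)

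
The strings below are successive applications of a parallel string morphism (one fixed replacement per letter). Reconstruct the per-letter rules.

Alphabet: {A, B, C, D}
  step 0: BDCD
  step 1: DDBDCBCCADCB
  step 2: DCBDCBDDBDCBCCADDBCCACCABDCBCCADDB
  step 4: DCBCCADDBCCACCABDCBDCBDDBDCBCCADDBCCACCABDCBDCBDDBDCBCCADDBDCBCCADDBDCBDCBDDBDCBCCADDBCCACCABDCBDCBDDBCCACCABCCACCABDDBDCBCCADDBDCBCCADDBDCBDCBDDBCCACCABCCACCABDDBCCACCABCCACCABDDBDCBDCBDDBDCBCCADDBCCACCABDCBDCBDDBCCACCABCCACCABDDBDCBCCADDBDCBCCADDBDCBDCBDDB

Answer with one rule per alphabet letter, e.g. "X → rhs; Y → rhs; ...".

A->B, B->DDB, C->CCA, D->DCB

  step 1 ⇒ step 2: DDBDCBCCADCB ⇒ DCB·DCB·DDB·DCB·CCA·DDB·CCA·CCA·B·DCB·CCA·DDB
    A ↦ B
    B ↦ DDB
    C ↦ CCA
    D ↦ DCB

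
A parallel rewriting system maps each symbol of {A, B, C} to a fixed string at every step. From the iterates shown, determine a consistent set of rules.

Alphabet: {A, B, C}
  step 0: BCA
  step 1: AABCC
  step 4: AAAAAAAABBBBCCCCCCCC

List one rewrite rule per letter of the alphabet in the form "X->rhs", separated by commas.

A->CC, B->AA, C->B

  step 0 ⇒ step 1: BCA ⇒ AA·B·CC
    A ↦ CC
    B ↦ AA
    C ↦ B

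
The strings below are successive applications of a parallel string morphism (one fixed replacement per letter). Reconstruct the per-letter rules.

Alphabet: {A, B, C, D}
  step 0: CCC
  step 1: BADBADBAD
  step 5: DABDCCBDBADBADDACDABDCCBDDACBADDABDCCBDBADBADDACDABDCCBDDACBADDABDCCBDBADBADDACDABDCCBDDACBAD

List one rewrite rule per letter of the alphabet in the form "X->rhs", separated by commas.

A->BD, B->DA, C->BAD, D->C

  step 0 ⇒ step 1: CCC ⇒ BAD·BAD·BAD
    C ↦ BAD
    A ↦ BD  (constrained at step 1)
    B ↦ DA  (constrained at step 1)
    D ↦ C  (constrained at step 1)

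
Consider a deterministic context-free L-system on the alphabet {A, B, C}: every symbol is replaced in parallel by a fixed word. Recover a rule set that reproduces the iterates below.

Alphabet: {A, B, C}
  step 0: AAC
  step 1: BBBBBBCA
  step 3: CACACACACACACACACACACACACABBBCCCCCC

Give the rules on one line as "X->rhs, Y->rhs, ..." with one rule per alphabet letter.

A->BBB, B->CC, C->CA

  step 0 ⇒ step 1: AAC ⇒ BBB·BBB·CA
    A ↦ BBB
    C ↦ CA
    B ↦ CC  (constrained at step 1)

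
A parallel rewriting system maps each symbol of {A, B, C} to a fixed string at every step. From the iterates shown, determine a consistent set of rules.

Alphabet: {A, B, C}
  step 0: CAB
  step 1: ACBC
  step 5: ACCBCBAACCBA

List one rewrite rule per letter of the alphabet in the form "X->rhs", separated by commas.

A->CB, B->C, C->A

  step 0 ⇒ step 1: CAB ⇒ A·CB·C
    A ↦ CB
    B ↦ C
    C ↦ A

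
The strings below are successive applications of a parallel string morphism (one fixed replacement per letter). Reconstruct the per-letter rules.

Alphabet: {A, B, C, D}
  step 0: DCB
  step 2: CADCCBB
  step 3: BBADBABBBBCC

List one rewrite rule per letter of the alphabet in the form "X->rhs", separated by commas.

A->AD, B->C, C->BB, D->BA

  step 2 ⇒ step 3: CADCCBB ⇒ BB·AD·BA·BB·BB·C·C
    A ↦ AD
    B ↦ C
    C ↦ BB
    D ↦ BA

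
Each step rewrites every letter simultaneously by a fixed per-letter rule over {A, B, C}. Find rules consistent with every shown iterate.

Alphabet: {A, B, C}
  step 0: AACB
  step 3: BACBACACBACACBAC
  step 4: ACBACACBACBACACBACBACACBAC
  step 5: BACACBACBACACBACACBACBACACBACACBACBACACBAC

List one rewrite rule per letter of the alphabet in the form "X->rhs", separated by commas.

A->B, B->AC, C->AC

  step 4 ⇒ step 5: ACBACACBACBACACBACBACACBAC ⇒ B·AC·AC·B·AC·B·AC·AC·B·AC·AC·B·AC·B·AC·AC·B·AC·AC·B·AC·B·AC·AC·B·AC
    A ↦ B
    B ↦ AC
    C ↦ AC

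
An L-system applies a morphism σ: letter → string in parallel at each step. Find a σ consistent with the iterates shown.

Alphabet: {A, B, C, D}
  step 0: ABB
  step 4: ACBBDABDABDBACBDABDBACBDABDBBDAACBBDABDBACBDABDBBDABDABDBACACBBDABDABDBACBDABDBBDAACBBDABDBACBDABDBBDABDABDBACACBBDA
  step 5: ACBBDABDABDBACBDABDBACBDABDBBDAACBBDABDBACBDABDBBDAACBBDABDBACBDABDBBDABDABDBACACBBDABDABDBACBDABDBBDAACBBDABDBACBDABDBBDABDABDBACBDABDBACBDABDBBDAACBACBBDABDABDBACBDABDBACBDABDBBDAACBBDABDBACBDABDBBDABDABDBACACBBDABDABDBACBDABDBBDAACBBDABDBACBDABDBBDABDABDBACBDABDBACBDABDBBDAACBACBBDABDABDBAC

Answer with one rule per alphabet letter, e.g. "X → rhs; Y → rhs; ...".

  step 4 ⇒ step 5: ACBBDABDABDBACBDABDBACBDABDBBDAACBBDABDBACBDABDBBDABDABDBACACBBDABDABDBACBDABDBBDAACBBDABDBACBDABDBBDABDABDBACACBBDA ⇒ AC·B·BDA·BDA·BDB·AC·BDA·BDB·AC·BDA·BDB·BDA·AC·B·BDA·BDB·AC·BDA·BDB·BDA·AC·B·BDA·BDB·AC·BDA·BDB·BDA·BDA·BDB·AC·AC·B·BDA·BDA·BDB·AC·BDA·BDB·BDA·AC·B·BDA·BDB·AC·BDA·BDB·BDA·BDA·BDB·AC·BDA·BDB·AC·BDA·BDB·BDA·AC·B·AC·B·BDA·BDA·BDB·AC·BDA·BDB·AC·BDA·BDB·BDA·AC·B·BDA·BDB·AC·BDA·BDB·BDA·BDA·BDB·AC·AC·B·BDA·BDA·BDB·AC·BDA·BDB·BDA·AC·B·BDA·BDB·AC·BDA·BDB·BDA·BDA·BDB·AC·BDA·BDB·AC·BDA·BDB·BDA·AC·B·AC·B·BDA·BDA·BDB·AC
    A ↦ AC
    B ↦ BDA
    C ↦ B
    D ↦ BDB

A->AC, B->BDA, C->B, D->BDB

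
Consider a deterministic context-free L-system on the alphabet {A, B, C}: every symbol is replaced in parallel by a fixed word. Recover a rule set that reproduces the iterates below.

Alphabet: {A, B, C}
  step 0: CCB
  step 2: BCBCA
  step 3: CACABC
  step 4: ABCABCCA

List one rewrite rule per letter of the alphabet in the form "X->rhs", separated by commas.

A->BC, B->C, C->A

  step 3 ⇒ step 4: CACABC ⇒ A·BC·A·BC·C·A
    A ↦ BC
    B ↦ C
    C ↦ A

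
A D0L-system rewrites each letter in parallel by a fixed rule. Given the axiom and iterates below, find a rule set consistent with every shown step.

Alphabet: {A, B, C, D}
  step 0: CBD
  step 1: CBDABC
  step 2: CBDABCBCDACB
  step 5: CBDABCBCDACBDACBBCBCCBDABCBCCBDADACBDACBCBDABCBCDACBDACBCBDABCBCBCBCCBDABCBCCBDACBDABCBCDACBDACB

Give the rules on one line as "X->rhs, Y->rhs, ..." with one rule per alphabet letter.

  step 1 ⇒ step 2: CBDABC ⇒ CB·DA·BC·BC·DA·CB
    A ↦ BC
    B ↦ DA
    C ↦ CB
    D ↦ BC

A->BC, B->DA, C->CB, D->BC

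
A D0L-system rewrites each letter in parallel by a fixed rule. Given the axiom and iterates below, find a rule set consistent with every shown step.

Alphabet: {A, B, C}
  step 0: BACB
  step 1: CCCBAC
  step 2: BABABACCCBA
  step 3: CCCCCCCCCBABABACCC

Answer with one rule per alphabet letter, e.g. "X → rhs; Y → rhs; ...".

  step 2 ⇒ step 3: BABABACCCBA ⇒ C·CC·C·CC·C·CC·BA·BA·BA·C·CC
    A ↦ CC
    B ↦ C
    C ↦ BA

A->CC, B->C, C->BA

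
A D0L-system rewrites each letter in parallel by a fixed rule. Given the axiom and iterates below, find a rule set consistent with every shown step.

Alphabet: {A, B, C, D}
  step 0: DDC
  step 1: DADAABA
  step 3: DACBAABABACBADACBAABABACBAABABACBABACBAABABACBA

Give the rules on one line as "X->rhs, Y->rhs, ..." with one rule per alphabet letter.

  step 0 ⇒ step 1: DDC ⇒ DA·DA·ABA
    C ↦ ABA
    D ↦ DA
    A ↦ CBA  (constrained at step 1)
    B ↦ BA  (constrained at step 1)

A->CBA, B->BA, C->ABA, D->DA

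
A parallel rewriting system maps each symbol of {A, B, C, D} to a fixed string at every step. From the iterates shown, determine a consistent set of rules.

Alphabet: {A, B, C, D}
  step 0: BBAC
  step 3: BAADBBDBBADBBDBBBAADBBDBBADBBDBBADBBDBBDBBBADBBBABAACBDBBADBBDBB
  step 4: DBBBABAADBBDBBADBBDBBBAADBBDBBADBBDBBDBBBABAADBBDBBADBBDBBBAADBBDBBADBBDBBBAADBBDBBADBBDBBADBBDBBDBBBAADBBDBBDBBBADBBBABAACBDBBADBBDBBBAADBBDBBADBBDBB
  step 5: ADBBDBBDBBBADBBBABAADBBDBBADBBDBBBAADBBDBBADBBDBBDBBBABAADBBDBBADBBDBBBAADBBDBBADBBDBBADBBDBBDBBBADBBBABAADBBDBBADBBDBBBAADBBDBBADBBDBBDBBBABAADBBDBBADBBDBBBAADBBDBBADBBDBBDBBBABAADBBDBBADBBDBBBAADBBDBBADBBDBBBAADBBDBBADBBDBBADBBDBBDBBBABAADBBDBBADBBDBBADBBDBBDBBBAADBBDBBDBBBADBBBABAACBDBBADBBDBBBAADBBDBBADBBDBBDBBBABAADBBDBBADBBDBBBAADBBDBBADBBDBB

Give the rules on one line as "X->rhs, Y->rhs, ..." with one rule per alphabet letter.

A->BA, B->DBB, C->ACB, D->A

  step 4 ⇒ step 5: DBBBABAADBBDBBADBBDBBBAADBBDBBADBBDBBDBBBABAADBBDBBADBBDBBBAADBBDBBADBBDBBBAADBBDBBADBBDBBADBBDBBDBBBAADBBDBBDBBBADBBBABAACBDBBADBBDBBBAADBBDBBADBBDBB ⇒ A·DBB·DBB·DBB·BA·DBB·BA·BA·A·DBB·DBB·A·DBB·DBB·BA·A·DBB·DBB·A·DBB·DBB·DBB·BA·BA·A·DBB·DBB·A·DBB·DBB·BA·A·DBB·DBB·A·DBB·DBB·A·DBB·DBB·DBB·BA·DBB·BA·BA·A·DBB·DBB·A·DBB·DBB·BA·A·DBB·DBB·A·DBB·DBB·DBB·BA·BA·A·DBB·DBB·A·DBB·DBB·BA·A·DBB·DBB·A·DBB·DBB·DBB·BA·BA·A·DBB·DBB·A·DBB·DBB·BA·A·DBB·DBB·A·DBB·DBB·BA·A·DBB·DBB·A·DBB·DBB·A·DBB·DBB·DBB·BA·BA·A·DBB·DBB·A·DBB·DBB·A·DBB·DBB·DBB·BA·A·DBB·DBB·DBB·BA·DBB·BA·BA·ACB·DBB·A·DBB·DBB·BA·A·DBB·DBB·A·DBB·DBB·DBB·BA·BA·A·DBB·DBB·A·DBB·DBB·BA·A·DBB·DBB·A·DBB·DBB
    A ↦ BA
    B ↦ DBB
    C ↦ ACB
    D ↦ A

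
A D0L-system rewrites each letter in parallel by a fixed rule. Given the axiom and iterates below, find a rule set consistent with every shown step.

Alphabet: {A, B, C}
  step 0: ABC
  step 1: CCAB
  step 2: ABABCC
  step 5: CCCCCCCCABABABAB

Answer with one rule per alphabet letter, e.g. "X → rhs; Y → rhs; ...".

A->C, B->C, C->AB

  step 1 ⇒ step 2: CCAB ⇒ AB·AB·C·C
    A ↦ C
    B ↦ C
    C ↦ AB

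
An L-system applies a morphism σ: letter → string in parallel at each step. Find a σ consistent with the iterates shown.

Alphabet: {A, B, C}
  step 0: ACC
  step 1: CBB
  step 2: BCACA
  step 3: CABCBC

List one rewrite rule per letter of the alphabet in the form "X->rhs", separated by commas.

A->C, B->CA, C->B

  step 2 ⇒ step 3: BCACA ⇒ CA·B·C·B·C
    A ↦ C
    B ↦ CA
    C ↦ B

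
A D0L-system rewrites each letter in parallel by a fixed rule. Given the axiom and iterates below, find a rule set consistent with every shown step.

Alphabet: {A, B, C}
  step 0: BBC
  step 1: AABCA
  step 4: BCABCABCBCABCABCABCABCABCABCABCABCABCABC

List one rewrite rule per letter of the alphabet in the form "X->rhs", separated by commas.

A->BC, B->A, C->BCA

  step 0 ⇒ step 1: BBC ⇒ A·A·BCA
    B ↦ A
    C ↦ BCA
    A ↦ BC  (constrained at step 1)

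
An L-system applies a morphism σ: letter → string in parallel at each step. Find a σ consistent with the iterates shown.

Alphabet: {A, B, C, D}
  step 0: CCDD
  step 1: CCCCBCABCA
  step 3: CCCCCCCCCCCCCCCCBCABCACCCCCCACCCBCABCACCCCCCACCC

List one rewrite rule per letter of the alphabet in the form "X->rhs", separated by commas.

  step 0 ⇒ step 1: CCDD ⇒ CC·CC·BCA·BCA
    C ↦ CC
    D ↦ BCA
    A ↦ AC  (constrained at step 1)
    B ↦ DDC  (constrained at step 1)

A->AC, B->DDC, C->CC, D->BCA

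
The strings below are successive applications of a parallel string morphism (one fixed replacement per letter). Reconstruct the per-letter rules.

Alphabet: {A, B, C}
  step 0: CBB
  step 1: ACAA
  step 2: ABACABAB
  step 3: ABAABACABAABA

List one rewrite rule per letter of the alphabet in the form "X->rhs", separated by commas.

A->AB, B->A, C->AC

  step 2 ⇒ step 3: ABACABAB ⇒ AB·A·AB·AC·AB·A·AB·A
    A ↦ AB
    B ↦ A
    C ↦ AC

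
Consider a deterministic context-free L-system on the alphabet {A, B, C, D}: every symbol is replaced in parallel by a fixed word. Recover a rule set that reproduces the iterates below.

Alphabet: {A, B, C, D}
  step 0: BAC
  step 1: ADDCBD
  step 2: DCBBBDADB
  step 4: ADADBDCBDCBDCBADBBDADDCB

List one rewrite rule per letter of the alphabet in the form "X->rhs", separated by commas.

A->DC, B->AD, C->BD, D->B

  step 1 ⇒ step 2: ADDCBD ⇒ DC·B·B·BD·AD·B
    A ↦ DC
    B ↦ AD
    C ↦ BD
    D ↦ B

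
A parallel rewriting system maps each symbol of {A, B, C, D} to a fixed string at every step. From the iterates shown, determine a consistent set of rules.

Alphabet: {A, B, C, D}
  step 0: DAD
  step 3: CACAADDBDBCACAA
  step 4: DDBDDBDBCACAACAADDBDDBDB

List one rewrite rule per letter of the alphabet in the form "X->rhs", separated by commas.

  step 3 ⇒ step 4: CACAADDBDBCACAA ⇒ D·DB·D·DB·DB·CA·CA·A·CA·A·D·DB·D·DB·DB
    A ↦ DB
    B ↦ A
    C ↦ D
    D ↦ CA

A->DB, B->A, C->D, D->CA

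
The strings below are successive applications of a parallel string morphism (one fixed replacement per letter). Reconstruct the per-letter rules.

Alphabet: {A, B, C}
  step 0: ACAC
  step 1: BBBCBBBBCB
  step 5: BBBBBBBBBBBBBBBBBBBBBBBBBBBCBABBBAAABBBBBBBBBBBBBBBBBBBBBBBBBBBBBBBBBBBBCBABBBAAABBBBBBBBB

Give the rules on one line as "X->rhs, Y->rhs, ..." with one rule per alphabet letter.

  step 0 ⇒ step 1: ACAC ⇒ BBB·CB·BBB·CB
    A ↦ BBB
    C ↦ CB
    B ↦ A  (constrained at step 1)

A->BBB, B->A, C->CB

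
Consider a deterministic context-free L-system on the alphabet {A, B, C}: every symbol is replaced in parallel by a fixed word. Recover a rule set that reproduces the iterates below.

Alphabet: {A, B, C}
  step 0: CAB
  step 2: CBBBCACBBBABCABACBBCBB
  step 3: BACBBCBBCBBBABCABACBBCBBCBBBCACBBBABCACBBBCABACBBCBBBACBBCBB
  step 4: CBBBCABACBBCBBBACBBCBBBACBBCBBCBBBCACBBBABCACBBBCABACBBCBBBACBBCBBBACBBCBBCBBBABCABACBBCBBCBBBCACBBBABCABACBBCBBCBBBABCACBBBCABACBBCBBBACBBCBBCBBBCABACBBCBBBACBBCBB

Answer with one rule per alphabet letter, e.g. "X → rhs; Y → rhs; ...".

A->BCA, B->CBB, C->BA

  step 3 ⇒ step 4: BACBBCBBCBBBABCABACBBCBBCBBBCACBBBABCACBBBCABACBBCBBBACBBCBB ⇒ CBB·BCA·BA·CBB·CBB·BA·CBB·CBB·BA·CBB·CBB·CBB·BCA·CBB·BA·BCA·CBB·BCA·BA·CBB·CBB·BA·CBB·CBB·BA·CBB·CBB·CBB·BA·BCA·BA·CBB·CBB·CBB·BCA·CBB·BA·BCA·BA·CBB·CBB·CBB·BA·BCA·CBB·BCA·BA·CBB·CBB·BA·CBB·CBB·CBB·BCA·BA·CBB·CBB·BA·CBB·CBB
    A ↦ BCA
    B ↦ CBB
    C ↦ BA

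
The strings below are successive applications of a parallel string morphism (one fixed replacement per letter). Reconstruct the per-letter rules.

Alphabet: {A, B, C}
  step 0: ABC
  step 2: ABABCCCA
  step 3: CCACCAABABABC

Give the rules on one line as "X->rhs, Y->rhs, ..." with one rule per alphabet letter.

A->C, B->CA, C->AB

  step 2 ⇒ step 3: ABABCCCA ⇒ C·CA·C·CA·AB·AB·AB·C
    A ↦ C
    B ↦ CA
    C ↦ AB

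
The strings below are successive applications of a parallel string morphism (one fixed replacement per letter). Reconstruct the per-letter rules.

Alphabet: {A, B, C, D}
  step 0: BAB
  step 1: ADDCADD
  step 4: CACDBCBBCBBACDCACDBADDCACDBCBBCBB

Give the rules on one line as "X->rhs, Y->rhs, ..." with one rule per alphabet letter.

A->C, B->ADD, C->ACD, D->B

  step 0 ⇒ step 1: BAB ⇒ ADD·C·ADD
    A ↦ C
    B ↦ ADD
    C ↦ ACD  (constrained at step 1)
    D ↦ B  (constrained at step 1)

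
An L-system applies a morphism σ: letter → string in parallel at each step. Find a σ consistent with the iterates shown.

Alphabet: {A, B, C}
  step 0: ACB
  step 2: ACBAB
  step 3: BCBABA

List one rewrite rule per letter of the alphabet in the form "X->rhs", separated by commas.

  step 2 ⇒ step 3: ACBAB ⇒ B·CB·A·B·A
    A ↦ B
    B ↦ A
    C ↦ CB

A->B, B->A, C->CB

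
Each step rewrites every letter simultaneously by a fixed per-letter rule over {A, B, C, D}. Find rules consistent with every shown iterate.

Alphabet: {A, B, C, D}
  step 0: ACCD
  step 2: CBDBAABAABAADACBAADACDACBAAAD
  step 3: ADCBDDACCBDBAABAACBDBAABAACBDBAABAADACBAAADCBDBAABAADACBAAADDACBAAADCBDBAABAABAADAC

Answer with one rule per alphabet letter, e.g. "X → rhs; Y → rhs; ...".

  step 2 ⇒ step 3: CBDBAABAABAADACBAADACDACBAAAD ⇒ AD·CBD·DAC·CBD·BAA·BAA·CBD·BAA·BAA·CBD·BAA·BAA·DAC·BAA·AD·CBD·BAA·BAA·DAC·BAA·AD·DAC·BAA·AD·CBD·BAA·BAA·BAA·DAC
    A ↦ BAA
    B ↦ CBD
    C ↦ AD
    D ↦ DAC

A->BAA, B->CBD, C->AD, D->DAC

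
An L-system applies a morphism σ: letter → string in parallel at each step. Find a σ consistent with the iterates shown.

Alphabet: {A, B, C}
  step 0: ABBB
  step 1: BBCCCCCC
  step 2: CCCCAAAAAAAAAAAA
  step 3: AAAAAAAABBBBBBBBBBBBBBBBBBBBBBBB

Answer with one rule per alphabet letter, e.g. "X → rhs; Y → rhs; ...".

  step 2 ⇒ step 3: CCCCAAAAAAAAAAAA ⇒ AA·AA·AA·AA·BB·BB·BB·BB·BB·BB·BB·BB·BB·BB·BB·BB
    A ↦ BB
    C ↦ AA
  step 0 ⇒ step 1: ABBB ⇒ BB·CC·CC·CC
    B ↦ CC

A->BB, B->CC, C->AA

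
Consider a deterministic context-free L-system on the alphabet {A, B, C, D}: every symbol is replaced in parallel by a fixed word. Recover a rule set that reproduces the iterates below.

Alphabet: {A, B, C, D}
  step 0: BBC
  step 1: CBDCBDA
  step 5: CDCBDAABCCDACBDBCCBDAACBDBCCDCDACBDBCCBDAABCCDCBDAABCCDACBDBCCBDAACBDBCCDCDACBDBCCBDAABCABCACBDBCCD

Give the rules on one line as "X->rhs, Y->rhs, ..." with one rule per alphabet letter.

  step 0 ⇒ step 1: BBC ⇒ CBD·CBD·A
    B ↦ CBD
    C ↦ A
    A ↦ CD  (constrained at step 1)
    D ↦ BC  (constrained at step 1)

A->CD, B->CBD, C->A, D->BC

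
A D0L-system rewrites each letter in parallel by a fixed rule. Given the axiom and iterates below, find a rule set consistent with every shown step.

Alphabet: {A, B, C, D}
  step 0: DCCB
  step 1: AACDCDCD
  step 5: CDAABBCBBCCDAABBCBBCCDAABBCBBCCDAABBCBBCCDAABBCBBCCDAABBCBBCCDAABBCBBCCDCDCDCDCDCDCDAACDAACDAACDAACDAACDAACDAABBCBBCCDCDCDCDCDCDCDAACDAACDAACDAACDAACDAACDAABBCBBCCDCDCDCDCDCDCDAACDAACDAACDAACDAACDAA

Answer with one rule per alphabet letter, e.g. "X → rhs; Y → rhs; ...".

A->BBC, B->CD, C->CD, D->AA

  step 0 ⇒ step 1: DCCB ⇒ AA·CD·CD·CD
    B ↦ CD
    C ↦ CD
    D ↦ AA
    A ↦ BBC  (constrained at step 1)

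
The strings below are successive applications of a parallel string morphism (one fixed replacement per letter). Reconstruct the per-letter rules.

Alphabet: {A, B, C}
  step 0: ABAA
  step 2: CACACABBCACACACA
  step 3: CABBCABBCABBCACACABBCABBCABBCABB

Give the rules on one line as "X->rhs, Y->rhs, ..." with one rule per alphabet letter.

A->BB, B->CA, C->CA

  step 2 ⇒ step 3: CACACABBCACACACA ⇒ CA·BB·CA·BB·CA·BB·CA·CA·CA·BB·CA·BB·CA·BB·CA·BB
    A ↦ BB
    B ↦ CA
    C ↦ CA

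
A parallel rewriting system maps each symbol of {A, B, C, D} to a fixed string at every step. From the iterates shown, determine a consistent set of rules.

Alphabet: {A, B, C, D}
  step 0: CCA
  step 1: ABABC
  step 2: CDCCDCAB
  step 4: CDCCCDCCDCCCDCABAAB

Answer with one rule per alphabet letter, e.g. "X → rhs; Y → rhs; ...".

A->C, B->DC, C->AB, D->A

  step 1 ⇒ step 2: ABABC ⇒ C·DC·C·DC·AB
    A ↦ C
    B ↦ DC
    C ↦ AB
    D ↦ A  (constrained at step 2)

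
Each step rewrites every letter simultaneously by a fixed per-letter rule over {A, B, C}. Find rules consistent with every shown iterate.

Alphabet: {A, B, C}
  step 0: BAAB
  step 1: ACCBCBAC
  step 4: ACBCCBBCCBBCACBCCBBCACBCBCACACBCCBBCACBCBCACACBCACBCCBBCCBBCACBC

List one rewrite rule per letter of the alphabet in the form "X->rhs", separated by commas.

  step 0 ⇒ step 1: BAAB ⇒ AC·CB·CB·AC
    A ↦ CB
    B ↦ AC
    C ↦ BC  (constrained at step 1)

A->CB, B->AC, C->BC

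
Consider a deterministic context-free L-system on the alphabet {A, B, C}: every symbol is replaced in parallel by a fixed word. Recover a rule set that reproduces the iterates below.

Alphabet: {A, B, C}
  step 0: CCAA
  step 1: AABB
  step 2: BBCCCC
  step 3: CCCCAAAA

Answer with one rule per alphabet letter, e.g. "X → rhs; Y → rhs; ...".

A->B, B->CC, C->A

  step 2 ⇒ step 3: BBCCCC ⇒ CC·CC·A·A·A·A
    B ↦ CC
    C ↦ A
  step 0 ⇒ step 1: CCAA ⇒ A·A·B·B
    A ↦ B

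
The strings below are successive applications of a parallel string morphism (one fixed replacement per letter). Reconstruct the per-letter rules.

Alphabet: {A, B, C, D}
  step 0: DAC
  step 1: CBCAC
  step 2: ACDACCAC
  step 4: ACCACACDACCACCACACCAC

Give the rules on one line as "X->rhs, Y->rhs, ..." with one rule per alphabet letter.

A->C, B->D, C->AC, D->CB

  step 1 ⇒ step 2: CBCAC ⇒ AC·D·AC·C·AC
    A ↦ C
    B ↦ D
    C ↦ AC
  step 0 ⇒ step 1: DAC ⇒ CB·C·AC
    D ↦ CB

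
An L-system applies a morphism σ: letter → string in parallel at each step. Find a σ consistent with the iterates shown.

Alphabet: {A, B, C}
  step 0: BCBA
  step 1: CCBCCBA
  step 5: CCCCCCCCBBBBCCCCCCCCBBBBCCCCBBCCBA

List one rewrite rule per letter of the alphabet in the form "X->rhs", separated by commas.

  step 0 ⇒ step 1: BCBA ⇒ CC·B·CC·BA
    A ↦ BA
    B ↦ CC
    C ↦ B

A->BA, B->CC, C->B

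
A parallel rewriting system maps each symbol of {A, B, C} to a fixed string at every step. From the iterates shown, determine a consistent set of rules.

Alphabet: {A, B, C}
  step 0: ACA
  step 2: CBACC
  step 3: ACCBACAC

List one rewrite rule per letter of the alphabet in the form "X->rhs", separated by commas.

A->B, B->C, C->AC

  step 2 ⇒ step 3: CBACC ⇒ AC·C·B·AC·AC
    A ↦ B
    B ↦ C
    C ↦ AC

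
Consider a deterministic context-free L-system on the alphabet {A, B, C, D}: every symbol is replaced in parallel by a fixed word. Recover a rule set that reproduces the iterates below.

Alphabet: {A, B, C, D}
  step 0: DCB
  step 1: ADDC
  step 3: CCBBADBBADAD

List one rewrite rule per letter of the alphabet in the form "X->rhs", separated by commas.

A->BB, B->C, C->D, D->AD

  step 0 ⇒ step 1: DCB ⇒ AD·D·C
    B ↦ C
    C ↦ D
    D ↦ AD
    A ↦ BB  (constrained at step 1)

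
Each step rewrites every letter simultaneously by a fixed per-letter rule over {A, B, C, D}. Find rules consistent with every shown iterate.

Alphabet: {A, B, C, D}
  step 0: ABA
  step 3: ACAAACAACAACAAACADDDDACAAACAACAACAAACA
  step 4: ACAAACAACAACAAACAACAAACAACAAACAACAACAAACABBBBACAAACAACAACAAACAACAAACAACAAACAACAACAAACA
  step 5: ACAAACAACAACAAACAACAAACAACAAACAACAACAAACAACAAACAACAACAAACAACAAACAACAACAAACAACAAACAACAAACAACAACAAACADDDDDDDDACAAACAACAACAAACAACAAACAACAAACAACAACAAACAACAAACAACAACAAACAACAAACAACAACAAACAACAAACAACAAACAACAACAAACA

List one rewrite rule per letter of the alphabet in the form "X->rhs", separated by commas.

A->ACA, B->DD, C->A, D->B

  step 4 ⇒ step 5: ACAAACAACAACAAACAACAAACAACAAACAACAACAAACABBBBACAAACAACAACAAACAACAAACAACAAACAACAACAAACA ⇒ ACA·A·ACA·ACA·ACA·A·ACA·ACA·A·ACA·ACA·A·ACA·ACA·ACA·A·ACA·ACA·A·ACA·ACA·ACA·A·ACA·ACA·A·ACA·ACA·ACA·A·ACA·ACA·A·ACA·ACA·A·ACA·ACA·ACA·A·ACA·DD·DD·DD·DD·ACA·A·ACA·ACA·ACA·A·ACA·ACA·A·ACA·ACA·A·ACA·ACA·ACA·A·ACA·ACA·A·ACA·ACA·ACA·A·ACA·ACA·A·ACA·ACA·ACA·A·ACA·ACA·A·ACA·ACA·A·ACA·ACA·ACA·A·ACA
    A ↦ ACA
    B ↦ DD
    C ↦ A
  step 3 ⇒ step 4: ACAAACAACAACAAACADDDDACAAACAACAACAAACA ⇒ ACA·A·ACA·ACA·ACA·A·ACA·ACA·A·ACA·ACA·A·ACA·ACA·ACA·A·ACA·B·B·B·B·ACA·A·ACA·ACA·ACA·A·ACA·ACA·A·ACA·ACA·A·ACA·ACA·ACA·A·ACA
    D ↦ B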